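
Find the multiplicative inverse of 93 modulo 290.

gcd(290, 93) = 1.
By Bézout, 93·(-53) + 290·(17) = 1.
So 93·-53 ≡ 1 (mod 290), and -53 mod 290 = 237.

237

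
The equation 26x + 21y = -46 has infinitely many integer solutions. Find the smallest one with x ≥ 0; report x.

gcd(26, 21):
  26 = 1×21 + 5
  21 = 4×5 + 1
  5 = 5×1
so gcd(26, 21) = 1.
1 divides -46, so solutions exist.
Back-substitute for Bézout coefficients:
  1 = 21 - 4×5
  ... = 26×(-4) + 21×(5)
Scale by -46/1 = -46: (x₀, y₀) = (184, -230).
General solution: x = 184 + 21t, y = -230 - 26t for integer t.
x ≥ 0: smallest is 184 mod 21 = 16 (at t = -8), with y = -22.

16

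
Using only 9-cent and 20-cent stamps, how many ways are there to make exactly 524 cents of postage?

Need nonnegative integers with 9j + 20k = 524.
gcd(9, 20) = 1, and 9·(9) + 20·(-4) = 1.
So (j₀, k₀) = (4716, -2096); general j = 4716 + 20t, k = -2096 - 9t.
j ≥ 0 ⇒ t ≥ -235; k ≥ 0 ⇒ t ≤ -233. That's 3 values of t.

3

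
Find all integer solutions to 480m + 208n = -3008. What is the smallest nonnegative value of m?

5

gcd(480, 208):
  480 = 2*208 + 64
  208 = 3*64 + 16
  64 = 4*16
so gcd(480, 208) = 16.
16 divides -3008, so solutions exist.
Back-substitute for Bézout coefficients:
  16 = 208 - 3*64
  ... = 480*(-3) + 208*(7)
Scale by -3008/16 = -188: (m₀, n₀) = (564, -1316).
General solution: m = 564 + 13t, n = -1316 - 30t for integer t.
m ≥ 0: smallest is 564 mod 13 = 5 (at t = -43), with n = -26.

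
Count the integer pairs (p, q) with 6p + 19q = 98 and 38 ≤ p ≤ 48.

1

gcd(19, 6) = 1  (19 = 3*6 + 1, 6 = 6*1).
Back-substituting, 6*(-3) + 19*(1) = 1.
Scale by 98: particular solution (-294, 98); reduce p mod 19: (10, 2).
General solution: p = 10 + 19t, q = 2 - 6t for integer t.
38 ≤ 10 + 19t ≤ 48 gives t ∈ [2, 2], which is 1 value.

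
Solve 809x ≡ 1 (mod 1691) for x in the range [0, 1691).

gcd(1691, 809) = 1.
By Bézout, 809*(-278) + 1691*(133) = 1.
So 809*-278 ≡ 1 (mod 1691), and -278 mod 1691 = 1413.

1413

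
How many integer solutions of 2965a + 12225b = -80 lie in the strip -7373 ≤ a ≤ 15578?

9

gcd(12225, 2965):
  12225 = 4*2965 + 365
  2965 = 8*365 + 45
  365 = 8*45 + 5
  45 = 9*5
so gcd(12225, 2965) = 5.
Back-substitute for Bézout coefficients:
  5 = 365 - 8*45
  ... = 2965*(-268) + 12225*(65)
Scale by -16: particular solution (4288, -1040); reduce a mod 2445: (1843, -447).
General solution: a = 1843 + 2445t, b = -447 - 593t for integer t.
-7373 ≤ 1843 + 2445t ≤ 15578 gives t ∈ [-3, 5], which is 9 values.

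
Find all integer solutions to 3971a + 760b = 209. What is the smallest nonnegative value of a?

gcd(3971, 760):
  3971 = 5*760 + 171
  760 = 4*171 + 76
  171 = 2*76 + 19
  76 = 4*19
so gcd(3971, 760) = 19.
19 divides 209, so solutions exist.
Back-substitute for Bézout coefficients:
  19 = 171 - 2*76
  ... = 3971*(9) + 760*(-47)
Scale by 209/19 = 11: (a₀, b₀) = (99, -517).
General solution: a = 99 + 40t, b = -517 - 209t for integer t.
a ≥ 0: smallest is 99 mod 40 = 19 (at t = -2), with b = -99.

19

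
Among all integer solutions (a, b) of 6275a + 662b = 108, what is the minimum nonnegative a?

276

gcd(6275, 662) = 1  (6275 = 9×662 + 317, 662 = 2×317 + 28, 317 = 11×28 + 9, 28 = 3×9 + 1, 9 = 9×1).
1 divides 108, so solutions exist.
Back-substituting, 6275×(-71) + 662×(673) = 1.
Scale by 108/1 = 108: (a₀, b₀) = (-7668, 72684).
General solution: a = -7668 + 662t, b = 72684 - 6275t for integer t.
a ≥ 0: smallest is -7668 mod 662 = 276 (at t = 12), with b = -2616.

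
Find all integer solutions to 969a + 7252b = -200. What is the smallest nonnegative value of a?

4348

gcd(7252, 969) = 1  (7252 = 7·969 + 469, 969 = 2·469 + 31, 469 = 15·31 + 4, 31 = 7·4 + 3, 4 = 1·3 + 1, 3 = 3·1).
1 divides -200, so solutions exist.
Back-substituting, 969·(-1871) + 7252·(250) = 1.
Scale by -200/1 = -200: (a₀, b₀) = (374200, -50000).
General solution: a = 374200 + 7252t, b = -50000 - 969t for integer t.
a ≥ 0: smallest is 374200 mod 7252 = 4348 (at t = -51), with b = -581.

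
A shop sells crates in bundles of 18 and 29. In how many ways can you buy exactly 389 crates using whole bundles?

Need nonnegative integers with 18j + 29k = 389.
gcd(18, 29) = 1, and 18·(-8) + 29·(5) = 1.
So (j₀, k₀) = (-3112, 1945); general j = -3112 + 29t, k = 1945 - 18t.
j ≥ 0 ⇒ t ≥ 108; k ≥ 0 ⇒ t ≤ 108. That's 1 value of t.

1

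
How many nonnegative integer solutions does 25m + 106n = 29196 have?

gcd(106, 25):
  106 = 4·25 + 6
  25 = 4·6 + 1
  6 = 6·1
so gcd(106, 25) = 1.
Back-substitute for Bézout coefficients:
  1 = 25 - 4·6
  ... = 25·(17) + 106·(-4)
Scale by 29196: one solution is (496332, -116784). Reduce m mod 106: (40, 266).
General: m = 40 + 106t, n = 266 - 25t.
m ≥ 0 ⇒ t ≥ 0; n ≥ 0 ⇒ t ≤ 10. So t ∈ [0, 10]: 11 solutions.

11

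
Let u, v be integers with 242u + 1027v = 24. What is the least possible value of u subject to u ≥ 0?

gcd(1027, 242):
  1027 = 4×242 + 59
  242 = 4×59 + 6
  59 = 9×6 + 5
  6 = 1×5 + 1
  5 = 5×1
so gcd(1027, 242) = 1.
1 divides 24, so solutions exist.
Back-substitute for Bézout coefficients:
  1 = 6 - 1×5
  ... = 242×(174) + 1027×(-41)
Scale by 24/1 = 24: (u₀, v₀) = (4176, -984).
General solution: u = 4176 + 1027t, v = -984 - 242t for integer t.
u ≥ 0: smallest is 4176 mod 1027 = 68 (at t = -4), with v = -16.

68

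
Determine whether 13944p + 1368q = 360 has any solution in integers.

gcd(13944, 1368) = 24  (13944 = 10×1368 + 264, 1368 = 5×264 + 48, 264 = 5×48 + 24, 48 = 2×24).
24 divides 360, so integer solutions exist.

yes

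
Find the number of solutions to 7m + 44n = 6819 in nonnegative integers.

gcd(44, 7) = 1  (44 = 6*7 + 2, 7 = 3*2 + 1, 2 = 2*1).
Back-substituting, 7*(19) + 44*(-3) = 1.
Scale by 6819: one solution is (129561, -20457). Reduce m mod 44: (25, 151).
General: m = 25 + 44t, n = 151 - 7t.
m ≥ 0 ⇒ t ≥ 0; n ≥ 0 ⇒ t ≤ 21. So t ∈ [0, 21]: 22 solutions.

22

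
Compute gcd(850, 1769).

1

gcd(1769, 850):
  1769 = 2×850 + 69
  850 = 12×69 + 22
  69 = 3×22 + 3
  22 = 7×3 + 1
  3 = 3×1
so gcd(1769, 850) = 1.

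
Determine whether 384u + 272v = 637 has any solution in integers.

gcd(384, 272) = 16  (384 = 1*272 + 112, 272 = 2*112 + 48, 112 = 2*48 + 16, 48 = 3*16).
16 does not divide 637 (remainder 13), so no integer solutions.

no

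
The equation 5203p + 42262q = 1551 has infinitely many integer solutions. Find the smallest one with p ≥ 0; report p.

2299

gcd(42262, 5203):
  42262 = 8×5203 + 638
  5203 = 8×638 + 99
  638 = 6×99 + 44
  99 = 2×44 + 11
  44 = 4×11
so gcd(42262, 5203) = 11.
11 divides 1551, so solutions exist.
Back-substitute for Bézout coefficients:
  11 = 99 - 2×44
  ... = 5203×(861) + 42262×(-106)
Scale by 1551/11 = 141: (p₀, q₀) = (121401, -14946).
General solution: p = 121401 + 3842t, q = -14946 - 473t for integer t.
p ≥ 0: smallest is 121401 mod 3842 = 2299 (at t = -31), with q = -283.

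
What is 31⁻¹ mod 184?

gcd(184, 31) = 1.
By Bézout, 31*(-89) + 184*(15) = 1.
So 31*-89 ≡ 1 (mod 184), and -89 mod 184 = 95.

95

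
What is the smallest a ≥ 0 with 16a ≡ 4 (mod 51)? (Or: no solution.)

13

gcd(51, 16) = 1  (51 = 3*16 + 3, 16 = 5*3 + 1, 3 = 3*1).
1 divides 4, so solutions exist.
Back-substituting, 16*(16) + 51*(-5) = 1.
So 16*(16) ≡ 1 (mod 51); multiply by 4: a ≡ 64 (mod 51).
Smallest nonnegative: a = 64 mod 51 = 13.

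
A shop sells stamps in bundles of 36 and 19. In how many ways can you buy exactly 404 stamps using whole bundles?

1

Need nonnegative integers with 36j + 19k = 404.
gcd(36, 19) = 1, and 36·(9) + 19·(-17) = 1.
So (j₀, k₀) = (3636, -6868); general j = 3636 + 19t, k = -6868 - 36t.
j ≥ 0 ⇒ t ≥ -191; k ≥ 0 ⇒ t ≤ -191. That's 1 value of t.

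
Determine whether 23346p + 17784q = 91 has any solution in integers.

no

gcd(23346, 17784):
  23346 = 1·17784 + 5562
  17784 = 3·5562 + 1098
  5562 = 5·1098 + 72
  1098 = 15·72 + 18
  72 = 4·18
so gcd(23346, 17784) = 18.
18 does not divide 91 (remainder 1), so no integer solutions.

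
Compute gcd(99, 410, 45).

1

gcd(410, 99) = 1.
gcd(1, 45) = 1.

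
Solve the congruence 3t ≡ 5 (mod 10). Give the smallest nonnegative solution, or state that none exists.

5

gcd(10, 3) = 1  (10 = 3·3 + 1, 3 = 3·1).
1 divides 5, so solutions exist.
Back-substituting, 3·(-3) + 10·(1) = 1.
So 3·(-3) ≡ 1 (mod 10); multiply by 5: t ≡ -15 (mod 10).
Smallest nonnegative: t = -15 mod 10 = 5.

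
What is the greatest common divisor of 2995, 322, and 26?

1

gcd(2995, 322) = 1.
gcd(1, 26) = 1.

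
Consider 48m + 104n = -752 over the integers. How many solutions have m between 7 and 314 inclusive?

23

gcd(104, 48):
  104 = 2·48 + 8
  48 = 6·8
so gcd(104, 48) = 8.
Back-substitute for Bézout coefficients:
  8 = 104 - 2·48
  ... = 48·(-2) + 104·(1)
Scale by -94: particular solution (188, -94); reduce m mod 13: (6, -10).
General solution: m = 6 + 13t, n = -10 - 6t for integer t.
7 ≤ 6 + 13t ≤ 314 gives t ∈ [1, 23], which is 23 values.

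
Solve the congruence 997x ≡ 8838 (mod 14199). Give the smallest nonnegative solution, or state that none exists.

gcd(14199, 997) = 1.
1 divides 8838, so solutions exist.
By Bézout, 997·(-4301) + 14199·(302) = 1.
So 997·(-4301) ≡ 1 (mod 14199); multiply by 8838: x ≡ -38012238 (mod 14199).
Smallest nonnegative: x = -38012238 mod 14199 = 12684.

12684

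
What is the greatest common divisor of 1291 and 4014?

gcd(4014, 1291):
  4014 = 3×1291 + 141
  1291 = 9×141 + 22
  141 = 6×22 + 9
  22 = 2×9 + 4
  9 = 2×4 + 1
  4 = 4×1
so gcd(4014, 1291) = 1.

1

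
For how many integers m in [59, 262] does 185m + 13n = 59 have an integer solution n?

16

gcd(185, 13) = 1.
By Bézout, 185·(-4) + 13·(57) = 1.
Particular solution: (11, -152).
General solution: m = 11 + 13t, n = -152 - 185t for integer t.
59 ≤ 11 + 13t ≤ 262 gives t ∈ [4, 19], which is 16 values.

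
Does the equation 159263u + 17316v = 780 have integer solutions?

yes

gcd(159263, 17316) = 13.
13 divides 780, so integer solutions exist.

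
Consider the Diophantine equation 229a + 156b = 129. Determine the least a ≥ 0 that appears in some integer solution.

21

gcd(229, 156) = 1  (229 = 1×156 + 73, 156 = 2×73 + 10, 73 = 7×10 + 3, 10 = 3×3 + 1, 3 = 3×1).
1 divides 129, so solutions exist.
Back-substituting, 229×(-47) + 156×(69) = 1.
Scale by 129/1 = 129: (a₀, b₀) = (-6063, 8901).
General solution: a = -6063 + 156t, b = 8901 - 229t for integer t.
a ≥ 0: smallest is -6063 mod 156 = 21 (at t = 39), with b = -30.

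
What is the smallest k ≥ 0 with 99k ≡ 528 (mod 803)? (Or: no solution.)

gcd(803, 99) = 11  (803 = 8×99 + 11, 99 = 9×11).
11 divides 528, so solutions exist.
Back-substituting, 99×(-8) + 803×(1) = 11.
So 99×(-8) ≡ 11 (mod 803); multiply by 48: k ≡ -384 (mod 73).
Smallest nonnegative: k = -384 mod 73 = 54.

54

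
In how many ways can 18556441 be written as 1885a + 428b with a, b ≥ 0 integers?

23

gcd(1885, 428):
  1885 = 4*428 + 173
  428 = 2*173 + 82
  173 = 2*82 + 9
  82 = 9*9 + 1
  9 = 9*1
so gcd(1885, 428) = 1.
Back-substitute for Bézout coefficients:
  1 = 82 - 9*9
  ... = 1885*(-47) + 428*(207)
Scale by 18556441: one solution is (-872152727, 3841183287). Reduce a mod 428: (421, 41502).
General: a = 421 + 428t, b = 41502 - 1885t.
a ≥ 0 ⇒ t ≥ 0; b ≥ 0 ⇒ t ≤ 22. So t ∈ [0, 22]: 23 solutions.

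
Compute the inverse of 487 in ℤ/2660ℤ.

863

gcd(2660, 487):
  2660 = 5·487 + 225
  487 = 2·225 + 37
  225 = 6·37 + 3
  37 = 12·3 + 1
  3 = 3·1
so gcd(2660, 487) = 1.
Back-substitute for Bézout coefficients:
  1 = 37 - 12·3
  ... = 487·(863) + 2660·(-158)
So 487·863 ≡ 1 (mod 2660), and 863 mod 2660 = 863.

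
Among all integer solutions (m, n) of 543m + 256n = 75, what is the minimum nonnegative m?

gcd(543, 256) = 1  (543 = 2·256 + 31, 256 = 8·31 + 8, 31 = 3·8 + 7, 8 = 1·7 + 1, 7 = 7·1).
1 divides 75, so solutions exist.
Back-substituting, 543·(-33) + 256·(70) = 1.
Scale by 75/1 = 75: (m₀, n₀) = (-2475, 5250).
General solution: m = -2475 + 256t, n = 5250 - 543t for integer t.
m ≥ 0: smallest is -2475 mod 256 = 85 (at t = 10), with n = -180.

85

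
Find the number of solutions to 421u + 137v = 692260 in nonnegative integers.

12

gcd(421, 137):
  421 = 3×137 + 10
  137 = 13×10 + 7
  10 = 1×7 + 3
  7 = 2×3 + 1
  3 = 3×1
so gcd(421, 137) = 1.
Back-substitute for Bézout coefficients:
  1 = 7 - 2×3
  ... = 421×(-41) + 137×(126)
Scale by 692260: one solution is (-28382660, 87224760). Reduce u mod 137: (41, 4927).
General: u = 41 + 137t, v = 4927 - 421t.
u ≥ 0 ⇒ t ≥ 0; v ≥ 0 ⇒ t ≤ 11. So t ∈ [0, 11]: 12 solutions.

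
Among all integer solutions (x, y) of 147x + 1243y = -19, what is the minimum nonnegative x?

gcd(1243, 147):
  1243 = 8×147 + 67
  147 = 2×67 + 13
  67 = 5×13 + 2
  13 = 6×2 + 1
  2 = 2×1
so gcd(1243, 147) = 1.
1 divides -19, so solutions exist.
Back-substitute for Bézout coefficients:
  1 = 13 - 6×2
  ... = 147×(575) + 1243×(-68)
Scale by -19/1 = -19: (x₀, y₀) = (-10925, 1292).
General solution: x = -10925 + 1243t, y = 1292 - 147t for integer t.
x ≥ 0: smallest is -10925 mod 1243 = 262 (at t = 9), with y = -31.

262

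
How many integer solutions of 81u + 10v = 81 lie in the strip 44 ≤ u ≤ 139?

9

gcd(81, 10) = 1.
By Bézout, 81*(1) + 10*(-8) = 1.
Particular solution: (1, 0).
General solution: u = 1 + 10t, v = 0 - 81t for integer t.
44 ≤ 1 + 10t ≤ 139 gives t ∈ [5, 13], which is 9 values.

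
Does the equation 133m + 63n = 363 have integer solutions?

gcd(133, 63) = 7  (133 = 2·63 + 7, 63 = 9·7).
7 does not divide 363 (remainder 6), so no integer solutions.

no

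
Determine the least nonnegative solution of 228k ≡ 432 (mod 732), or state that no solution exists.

gcd(732, 228) = 12.
12 divides 432, so solutions exist.
By Bézout, 228×(-16) + 732×(5) = 12.
So 228×(-16) ≡ 12 (mod 732); multiply by 36: k ≡ -576 (mod 61).
Smallest nonnegative: k = -576 mod 61 = 34.

34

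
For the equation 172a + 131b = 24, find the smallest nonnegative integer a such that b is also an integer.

122

gcd(172, 131):
  172 = 1*131 + 41
  131 = 3*41 + 8
  41 = 5*8 + 1
  8 = 8*1
so gcd(172, 131) = 1.
1 divides 24, so solutions exist.
Back-substitute for Bézout coefficients:
  1 = 41 - 5*8
  ... = 172*(16) + 131*(-21)
Scale by 24/1 = 24: (a₀, b₀) = (384, -504).
General solution: a = 384 + 131t, b = -504 - 172t for integer t.
a ≥ 0: smallest is 384 mod 131 = 122 (at t = -2), with b = -160.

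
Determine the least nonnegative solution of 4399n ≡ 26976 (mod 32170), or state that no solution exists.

774

gcd(32170, 4399) = 1.
1 divides 26976, so solutions exist.
By Bézout, 4399×(-3481) + 32170×(476) = 1.
So 4399×(-3481) ≡ 1 (mod 32170); multiply by 26976: n ≡ -93903456 (mod 32170).
Smallest nonnegative: n = -93903456 mod 32170 = 774.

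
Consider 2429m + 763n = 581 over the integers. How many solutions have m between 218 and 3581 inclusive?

gcd(2429, 763) = 7  (2429 = 3*763 + 140, 763 = 5*140 + 63, 140 = 2*63 + 14, 63 = 4*14 + 7, 14 = 2*7).
Back-substituting, 2429*(-49) + 763*(156) = 7.
Scale by 83: particular solution (-4067, 12948); reduce m mod 109: (75, -238).
General solution: m = 75 + 109t, n = -238 - 347t for integer t.
218 ≤ 75 + 109t ≤ 3581 gives t ∈ [2, 32], which is 31 values.

31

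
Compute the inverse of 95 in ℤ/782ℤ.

675

gcd(782, 95) = 1.
By Bézout, 95*(-107) + 782*(13) = 1.
So 95*-107 ≡ 1 (mod 782), and -107 mod 782 = 675.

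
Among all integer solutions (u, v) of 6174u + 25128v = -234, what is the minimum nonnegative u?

gcd(25128, 6174):
  25128 = 4*6174 + 432
  6174 = 14*432 + 126
  432 = 3*126 + 54
  126 = 2*54 + 18
  54 = 3*18
so gcd(25128, 6174) = 18.
18 divides -234, so solutions exist.
Back-substitute for Bézout coefficients:
  18 = 126 - 2*54
  ... = 6174*(407) + 25128*(-100)
Scale by -234/18 = -13: (u₀, v₀) = (-5291, 1300).
General solution: u = -5291 + 1396t, v = 1300 - 343t for integer t.
u ≥ 0: smallest is -5291 mod 1396 = 293 (at t = 4), with v = -72.

293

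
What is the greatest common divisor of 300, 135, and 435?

gcd(300, 135):
  300 = 2×135 + 30
  135 = 4×30 + 15
  30 = 2×15
so gcd(300, 135) = 15.
gcd(15, 435) = 15.

15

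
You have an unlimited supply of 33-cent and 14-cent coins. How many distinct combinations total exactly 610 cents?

Need nonnegative integers with 33j + 14k = 610.
gcd(33, 14) = 1, and 33·(3) + 14·(-7) = 1.
So (j₀, k₀) = (1830, -4270); general j = 1830 + 14t, k = -4270 - 33t.
j ≥ 0 ⇒ t ≥ -130; k ≥ 0 ⇒ t ≤ -130. That's 1 value of t.

1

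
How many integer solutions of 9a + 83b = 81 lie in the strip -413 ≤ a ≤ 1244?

20

gcd(83, 9):
  83 = 9×9 + 2
  9 = 4×2 + 1
  2 = 2×1
so gcd(83, 9) = 1.
Back-substitute for Bézout coefficients:
  1 = 9 - 4×2
  ... = 9×(37) + 83×(-4)
Scale by 81: particular solution (2997, -324); reduce a mod 83: (9, 0).
General solution: a = 9 + 83t, b = 0 - 9t for integer t.
-413 ≤ 9 + 83t ≤ 1244 gives t ∈ [-5, 14], which is 20 values.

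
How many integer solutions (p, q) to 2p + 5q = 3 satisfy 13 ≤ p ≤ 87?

gcd(5, 2):
  5 = 2×2 + 1
  2 = 2×1
so gcd(5, 2) = 1.
Back-substitute for Bézout coefficients:
  1 = 5 - 2×2
  ... = 2×(-2) + 5×(1)
Scale by 3: particular solution (-6, 3); reduce p mod 5: (4, -1).
General solution: p = 4 + 5t, q = -1 - 2t for integer t.
13 ≤ 4 + 5t ≤ 87 gives t ∈ [2, 16], which is 15 values.

15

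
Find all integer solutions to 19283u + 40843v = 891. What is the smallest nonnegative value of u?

gcd(40843, 19283):
  40843 = 2·19283 + 2277
  19283 = 8·2277 + 1067
  2277 = 2·1067 + 143
  1067 = 7·143 + 66
  143 = 2·66 + 11
  66 = 6·11
so gcd(40843, 19283) = 11.
11 divides 891, so solutions exist.
Back-substitute for Bézout coefficients:
  11 = 143 - 2·66
  ... = 19283·(-574) + 40843·(271)
Scale by 891/11 = 81: (u₀, v₀) = (-46494, 21951).
General solution: u = -46494 + 3713t, v = 21951 - 1753t for integer t.
u ≥ 0: smallest is -46494 mod 3713 = 1775 (at t = 13), with v = -838.

1775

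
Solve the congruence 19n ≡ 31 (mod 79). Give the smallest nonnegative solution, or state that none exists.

64

gcd(79, 19):
  79 = 4×19 + 3
  19 = 6×3 + 1
  3 = 3×1
so gcd(79, 19) = 1.
1 divides 31, so solutions exist.
Back-substitute for Bézout coefficients:
  1 = 19 - 6×3
  ... = 19×(25) + 79×(-6)
So 19×(25) ≡ 1 (mod 79); multiply by 31: n ≡ 775 (mod 79).
Smallest nonnegative: n = 775 mod 79 = 64.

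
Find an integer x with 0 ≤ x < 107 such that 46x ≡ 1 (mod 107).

gcd(107, 46) = 1.
By Bézout, 46×(7) + 107×(-3) = 1.
So 46×7 ≡ 1 (mod 107), and 7 mod 107 = 7.

7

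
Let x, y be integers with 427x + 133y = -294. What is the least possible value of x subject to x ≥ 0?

gcd(427, 133) = 7.
7 divides -294, so solutions exist.
By Bézout, 427×(5) + 133×(-16) = 7.
Scale by -294/7 = -42: (x₀, y₀) = (-210, 672).
General solution: x = -210 + 19t, y = 672 - 61t for integer t.
x ≥ 0: smallest is -210 mod 19 = 18 (at t = 12), with y = -60.

18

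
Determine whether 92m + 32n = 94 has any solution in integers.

gcd(92, 32) = 4  (92 = 2×32 + 28, 32 = 1×28 + 4, 28 = 7×4).
4 does not divide 94 (remainder 2), so no integer solutions.

no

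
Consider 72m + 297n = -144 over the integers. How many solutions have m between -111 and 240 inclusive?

11

gcd(297, 72) = 9.
By Bézout, 72×(-4) + 297×(1) = 9.
Particular solution: (31, -8).
General solution: m = 31 + 33t, n = -8 - 8t for integer t.
-111 ≤ 31 + 33t ≤ 240 gives t ∈ [-4, 6], which is 11 values.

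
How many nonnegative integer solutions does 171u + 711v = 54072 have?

4

gcd(711, 171):
  711 = 4·171 + 27
  171 = 6·27 + 9
  27 = 3·9
so gcd(711, 171) = 9.
Back-substitute for Bézout coefficients:
  9 = 171 - 6·27
  ... = 171·(25) + 711·(-6)
Scale by 6008: one solution is (150200, -36048). Reduce u mod 79: (21, 71).
General: u = 21 + 79t, v = 71 - 19t.
u ≥ 0 ⇒ t ≥ 0; v ≥ 0 ⇒ t ≤ 3. So t ∈ [0, 3]: 4 solutions.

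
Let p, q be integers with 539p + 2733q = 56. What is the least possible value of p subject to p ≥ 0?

568

gcd(2733, 539):
  2733 = 5×539 + 38
  539 = 14×38 + 7
  38 = 5×7 + 3
  7 = 2×3 + 1
  3 = 3×1
so gcd(2733, 539) = 1.
1 divides 56, so solutions exist.
Back-substitute for Bézout coefficients:
  1 = 7 - 2×3
  ... = 539×(791) + 2733×(-156)
Scale by 56/1 = 56: (p₀, q₀) = (44296, -8736).
General solution: p = 44296 + 2733t, q = -8736 - 539t for integer t.
p ≥ 0: smallest is 44296 mod 2733 = 568 (at t = -16), with q = -112.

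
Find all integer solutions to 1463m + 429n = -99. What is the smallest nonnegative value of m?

gcd(1463, 429) = 11  (1463 = 3*429 + 176, 429 = 2*176 + 77, 176 = 2*77 + 22, 77 = 3*22 + 11, 22 = 2*11).
11 divides -99, so solutions exist.
Back-substituting, 1463*(-17) + 429*(58) = 11.
Scale by -99/11 = -9: (m₀, n₀) = (153, -522).
General solution: m = 153 + 39t, n = -522 - 133t for integer t.
m ≥ 0: smallest is 153 mod 39 = 36 (at t = -3), with n = -123.

36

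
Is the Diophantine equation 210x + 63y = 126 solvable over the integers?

yes

gcd(210, 63) = 21.
21 divides 126, so integer solutions exist.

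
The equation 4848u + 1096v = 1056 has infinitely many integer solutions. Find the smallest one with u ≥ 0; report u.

7

gcd(4848, 1096):
  4848 = 4×1096 + 464
  1096 = 2×464 + 168
  464 = 2×168 + 128
  168 = 1×128 + 40
  128 = 3×40 + 8
  40 = 5×8
so gcd(4848, 1096) = 8.
8 divides 1056, so solutions exist.
Back-substitute for Bézout coefficients:
  8 = 128 - 3×40
  ... = 4848×(26) + 1096×(-115)
Scale by 1056/8 = 132: (u₀, v₀) = (3432, -15180).
General solution: u = 3432 + 137t, v = -15180 - 606t for integer t.
u ≥ 0: smallest is 3432 mod 137 = 7 (at t = -25), with v = -30.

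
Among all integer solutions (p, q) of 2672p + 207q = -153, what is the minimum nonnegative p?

gcd(2672, 207) = 1  (2672 = 12×207 + 188, 207 = 1×188 + 19, 188 = 9×19 + 17, 19 = 1×17 + 2, 17 = 8×2 + 1, 2 = 2×1).
1 divides -153, so solutions exist.
Back-substituting, 2672×(98) + 207×(-1265) = 1.
Scale by -153/1 = -153: (p₀, q₀) = (-14994, 193545).
General solution: p = -14994 + 207t, q = 193545 - 2672t for integer t.
p ≥ 0: smallest is -14994 mod 207 = 117 (at t = 73), with q = -1511.

117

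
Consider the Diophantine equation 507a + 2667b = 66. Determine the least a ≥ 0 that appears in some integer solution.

gcd(2667, 507) = 3  (2667 = 5*507 + 132, 507 = 3*132 + 111, 132 = 1*111 + 21, 111 = 5*21 + 6, 21 = 3*6 + 3, 6 = 2*3).
3 divides 66, so solutions exist.
Back-substituting, 507*(-384) + 2667*(73) = 3.
Scale by 66/3 = 22: (a₀, b₀) = (-8448, 1606).
General solution: a = -8448 + 889t, b = 1606 - 169t for integer t.
a ≥ 0: smallest is -8448 mod 889 = 442 (at t = 10), with b = -84.

442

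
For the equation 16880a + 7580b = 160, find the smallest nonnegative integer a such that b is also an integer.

194

gcd(16880, 7580):
  16880 = 2·7580 + 1720
  7580 = 4·1720 + 700
  1720 = 2·700 + 320
  700 = 2·320 + 60
  320 = 5·60 + 20
  60 = 3·20
so gcd(16880, 7580) = 20.
20 divides 160, so solutions exist.
Back-substitute for Bézout coefficients:
  20 = 320 - 5·60
  ... = 16880·(119) + 7580·(-265)
Scale by 160/20 = 8: (a₀, b₀) = (952, -2120).
General solution: a = 952 + 379t, b = -2120 - 844t for integer t.
a ≥ 0: smallest is 952 mod 379 = 194 (at t = -2), with b = -432.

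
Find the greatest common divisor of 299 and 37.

1

gcd(299, 37):
  299 = 8×37 + 3
  37 = 12×3 + 1
  3 = 3×1
so gcd(299, 37) = 1.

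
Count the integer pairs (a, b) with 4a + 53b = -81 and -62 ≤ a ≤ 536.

12

gcd(53, 4) = 1  (53 = 13·4 + 1, 4 = 4·1).
Back-substituting, 4·(-13) + 53·(1) = 1.
Scale by -81: particular solution (1053, -81); reduce a mod 53: (46, -5).
General solution: a = 46 + 53t, b = -5 - 4t for integer t.
-62 ≤ 46 + 53t ≤ 536 gives t ∈ [-2, 9], which is 12 values.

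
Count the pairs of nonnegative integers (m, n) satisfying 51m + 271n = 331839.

gcd(271, 51):
  271 = 5·51 + 16
  51 = 3·16 + 3
  16 = 5·3 + 1
  3 = 3·1
so gcd(271, 51) = 1.
Back-substitute for Bézout coefficients:
  1 = 16 - 5·3
  ... = 51·(-85) + 271·(16)
Scale by 331839: one solution is (-28206315, 5309424). Reduce m mod 271: (178, 1191).
General: m = 178 + 271t, n = 1191 - 51t.
m ≥ 0 ⇒ t ≥ 0; n ≥ 0 ⇒ t ≤ 23. So t ∈ [0, 23]: 24 solutions.

24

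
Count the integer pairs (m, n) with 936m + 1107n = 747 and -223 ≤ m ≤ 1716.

16

gcd(1107, 936) = 9  (1107 = 1·936 + 171, 936 = 5·171 + 81, 171 = 2·81 + 9, 81 = 9·9).
Back-substituting, 936·(-13) + 1107·(11) = 9.
Scale by 83: particular solution (-1079, 913); reduce m mod 123: (28, -23).
General solution: m = 28 + 123t, n = -23 - 104t for integer t.
-223 ≤ 28 + 123t ≤ 1716 gives t ∈ [-2, 13], which is 16 values.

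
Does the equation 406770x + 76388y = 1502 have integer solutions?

gcd(406770, 76388) = 26  (406770 = 5×76388 + 24830, 76388 = 3×24830 + 1898, 24830 = 13×1898 + 156, 1898 = 12×156 + 26, 156 = 6×26).
26 does not divide 1502 (remainder 20), so no integer solutions.

no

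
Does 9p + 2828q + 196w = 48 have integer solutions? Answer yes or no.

yes

gcd(2828, 9) = 1  (2828 = 314×9 + 2, 9 = 4×2 + 1, 2 = 2×1).
gcd(1, 196) = 1.
1 divides 48, so integer solutions exist.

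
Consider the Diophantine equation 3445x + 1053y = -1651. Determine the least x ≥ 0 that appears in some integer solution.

gcd(3445, 1053):
  3445 = 3*1053 + 286
  1053 = 3*286 + 195
  286 = 1*195 + 91
  195 = 2*91 + 13
  91 = 7*13
so gcd(3445, 1053) = 13.
13 divides -1651, so solutions exist.
Back-substitute for Bézout coefficients:
  13 = 195 - 2*91
  ... = 3445*(-11) + 1053*(36)
Scale by -1651/13 = -127: (x₀, y₀) = (1397, -4572).
General solution: x = 1397 + 81t, y = -4572 - 265t for integer t.
x ≥ 0: smallest is 1397 mod 81 = 20 (at t = -17), with y = -67.

20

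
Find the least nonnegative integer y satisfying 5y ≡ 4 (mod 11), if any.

gcd(11, 5) = 1.
1 divides 4, so solutions exist.
By Bézout, 5*(-2) + 11*(1) = 1.
So 5*(-2) ≡ 1 (mod 11); multiply by 4: y ≡ -8 (mod 11).
Smallest nonnegative: y = -8 mod 11 = 3.

3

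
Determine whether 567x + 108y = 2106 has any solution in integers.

yes

gcd(567, 108) = 27.
27 divides 2106, so integer solutions exist.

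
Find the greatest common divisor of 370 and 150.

10

gcd(370, 150):
  370 = 2*150 + 70
  150 = 2*70 + 10
  70 = 7*10
so gcd(370, 150) = 10.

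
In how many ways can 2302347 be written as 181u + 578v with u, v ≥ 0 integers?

22

gcd(578, 181):
  578 = 3*181 + 35
  181 = 5*35 + 6
  35 = 5*6 + 5
  6 = 1*5 + 1
  5 = 5*1
so gcd(578, 181) = 1.
Back-substitute for Bézout coefficients:
  1 = 6 - 1*5
  ... = 181*(99) + 578*(-31)
Scale by 2302347: one solution is (227932353, -71372757). Reduce u mod 578: (365, 3869).
General: u = 365 + 578t, v = 3869 - 181t.
u ≥ 0 ⇒ t ≥ 0; v ≥ 0 ⇒ t ≤ 21. So t ∈ [0, 21]: 22 solutions.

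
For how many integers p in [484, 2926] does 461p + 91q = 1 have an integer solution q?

27

gcd(461, 91) = 1  (461 = 5×91 + 6, 91 = 15×6 + 1, 6 = 6×1).
Back-substituting, 461×(-15) + 91×(76) = 1.
Scale by 1: particular solution (-15, 76); reduce p mod 91: (76, -385).
General solution: p = 76 + 91t, q = -385 - 461t for integer t.
484 ≤ 76 + 91t ≤ 2926 gives t ∈ [5, 31], which is 27 values.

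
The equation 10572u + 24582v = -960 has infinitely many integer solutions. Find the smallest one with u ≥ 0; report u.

gcd(24582, 10572):
  24582 = 2·10572 + 3438
  10572 = 3·3438 + 258
  3438 = 13·258 + 84
  258 = 3·84 + 6
  84 = 14·6
so gcd(24582, 10572) = 6.
6 divides -960, so solutions exist.
Back-substitute for Bézout coefficients:
  6 = 258 - 3·84
  ... = 10572·(286) + 24582·(-123)
Scale by -960/6 = -160: (u₀, v₀) = (-45760, 19680).
General solution: u = -45760 + 4097t, v = 19680 - 1762t for integer t.
u ≥ 0: smallest is -45760 mod 4097 = 3404 (at t = 12), with v = -1464.

3404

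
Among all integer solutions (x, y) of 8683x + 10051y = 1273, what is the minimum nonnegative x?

315

gcd(10051, 8683):
  10051 = 1*8683 + 1368
  8683 = 6*1368 + 475
  1368 = 2*475 + 418
  475 = 1*418 + 57
  418 = 7*57 + 19
  57 = 3*19
so gcd(10051, 8683) = 19.
19 divides 1273, so solutions exist.
Back-substitute for Bézout coefficients:
  19 = 418 - 7*57
  ... = 8683*(-169) + 10051*(146)
Scale by 1273/19 = 67: (x₀, y₀) = (-11323, 9782).
General solution: x = -11323 + 529t, y = 9782 - 457t for integer t.
x ≥ 0: smallest is -11323 mod 529 = 315 (at t = 22), with y = -272.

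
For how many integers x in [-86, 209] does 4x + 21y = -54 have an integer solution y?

14

gcd(21, 4) = 1  (21 = 5×4 + 1, 4 = 4×1).
Back-substituting, 4×(-5) + 21×(1) = 1.
Scale by -54: particular solution (270, -54); reduce x mod 21: (18, -6).
General solution: x = 18 + 21t, y = -6 - 4t for integer t.
-86 ≤ 18 + 21t ≤ 209 gives t ∈ [-4, 9], which is 14 values.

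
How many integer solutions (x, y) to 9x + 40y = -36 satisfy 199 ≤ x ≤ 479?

gcd(40, 9) = 1  (40 = 4×9 + 4, 9 = 2×4 + 1, 4 = 4×1).
Back-substituting, 9×(9) + 40×(-2) = 1.
Scale by -36: particular solution (-324, 72); reduce x mod 40: (36, -9).
General solution: x = 36 + 40t, y = -9 - 9t for integer t.
199 ≤ 36 + 40t ≤ 479 gives t ∈ [5, 11], which is 7 values.

7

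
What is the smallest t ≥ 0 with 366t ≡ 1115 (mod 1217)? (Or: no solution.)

698

gcd(1217, 366) = 1  (1217 = 3×366 + 119, 366 = 3×119 + 9, 119 = 13×9 + 2, 9 = 4×2 + 1, 2 = 2×1).
1 divides 1115, so solutions exist.
Back-substituting, 366×(542) + 1217×(-163) = 1.
So 366×(542) ≡ 1 (mod 1217); multiply by 1115: t ≡ 604330 (mod 1217).
Smallest nonnegative: t = 604330 mod 1217 = 698.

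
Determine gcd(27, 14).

1

gcd(27, 14) = 1  (27 = 1·14 + 13, 14 = 1·13 + 1, 13 = 13·1).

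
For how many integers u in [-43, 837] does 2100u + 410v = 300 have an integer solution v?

22

gcd(2100, 410) = 10  (2100 = 5×410 + 50, 410 = 8×50 + 10, 50 = 5×10).
Back-substituting, 2100×(-8) + 410×(41) = 10.
Scale by 30: particular solution (-240, 1230); reduce u mod 41: (6, -30).
General solution: u = 6 + 41t, v = -30 - 210t for integer t.
-43 ≤ 6 + 41t ≤ 837 gives t ∈ [-1, 20], which is 22 values.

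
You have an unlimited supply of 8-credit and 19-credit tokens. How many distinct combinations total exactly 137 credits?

Need nonnegative integers with 8j + 19k = 137.
gcd(8, 19) = 1, and 8·(-7) + 19·(3) = 1.
So (j₀, k₀) = (-959, 411); general j = -959 + 19t, k = 411 - 8t.
j ≥ 0 ⇒ t ≥ 51; k ≥ 0 ⇒ t ≤ 51. That's 1 value of t.

1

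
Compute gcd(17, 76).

gcd(76, 17):
  76 = 4*17 + 8
  17 = 2*8 + 1
  8 = 8*1
so gcd(76, 17) = 1.

1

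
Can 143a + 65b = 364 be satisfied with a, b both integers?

gcd(143, 65) = 13  (143 = 2·65 + 13, 65 = 5·13).
13 divides 364, so integer solutions exist.

yes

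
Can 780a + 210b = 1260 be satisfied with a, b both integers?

gcd(780, 210) = 30  (780 = 3×210 + 150, 210 = 1×150 + 60, 150 = 2×60 + 30, 60 = 2×30).
30 divides 1260, so integer solutions exist.

yes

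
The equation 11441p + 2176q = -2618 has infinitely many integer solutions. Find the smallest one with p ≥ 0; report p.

38

gcd(11441, 2176):
  11441 = 5*2176 + 561
  2176 = 3*561 + 493
  561 = 1*493 + 68
  493 = 7*68 + 17
  68 = 4*17
so gcd(11441, 2176) = 17.
17 divides -2618, so solutions exist.
Back-substitute for Bézout coefficients:
  17 = 493 - 7*68
  ... = 11441*(-31) + 2176*(163)
Scale by -2618/17 = -154: (p₀, q₀) = (4774, -25102).
General solution: p = 4774 + 128t, q = -25102 - 673t for integer t.
p ≥ 0: smallest is 4774 mod 128 = 38 (at t = -37), with q = -201.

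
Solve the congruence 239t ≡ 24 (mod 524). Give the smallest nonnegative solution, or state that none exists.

gcd(524, 239):
  524 = 2·239 + 46
  239 = 5·46 + 9
  46 = 5·9 + 1
  9 = 9·1
so gcd(524, 239) = 1.
1 divides 24, so solutions exist.
Back-substitute for Bézout coefficients:
  1 = 46 - 5·9
  ... = 239·(-57) + 524·(26)
So 239·(-57) ≡ 1 (mod 524); multiply by 24: t ≡ -1368 (mod 524).
Smallest nonnegative: t = -1368 mod 524 = 204.

204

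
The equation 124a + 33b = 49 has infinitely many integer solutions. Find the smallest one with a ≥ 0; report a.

31

gcd(124, 33):
  124 = 3*33 + 25
  33 = 1*25 + 8
  25 = 3*8 + 1
  8 = 8*1
so gcd(124, 33) = 1.
1 divides 49, so solutions exist.
Back-substitute for Bézout coefficients:
  1 = 25 - 3*8
  ... = 124*(4) + 33*(-15)
Scale by 49/1 = 49: (a₀, b₀) = (196, -735).
General solution: a = 196 + 33t, b = -735 - 124t for integer t.
a ≥ 0: smallest is 196 mod 33 = 31 (at t = -5), with b = -115.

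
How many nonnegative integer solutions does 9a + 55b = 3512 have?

7

gcd(55, 9):
  55 = 6×9 + 1
  9 = 9×1
so gcd(55, 9) = 1.
Back-substitute for Bézout coefficients:
  1 = 55 - 6×9
  ... = 9×(-6) + 55×(1)
Scale by 3512: one solution is (-21072, 3512). Reduce a mod 55: (48, 56).
General: a = 48 + 55t, b = 56 - 9t.
a ≥ 0 ⇒ t ≥ 0; b ≥ 0 ⇒ t ≤ 6. So t ∈ [0, 6]: 7 solutions.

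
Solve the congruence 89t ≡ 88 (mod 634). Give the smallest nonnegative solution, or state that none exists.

578

gcd(634, 89):
  634 = 7·89 + 11
  89 = 8·11 + 1
  11 = 11·1
so gcd(634, 89) = 1.
1 divides 88, so solutions exist.
Back-substitute for Bézout coefficients:
  1 = 89 - 8·11
  ... = 89·(57) + 634·(-8)
So 89·(57) ≡ 1 (mod 634); multiply by 88: t ≡ 5016 (mod 634).
Smallest nonnegative: t = 5016 mod 634 = 578.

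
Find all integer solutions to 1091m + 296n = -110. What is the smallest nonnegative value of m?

gcd(1091, 296):
  1091 = 3*296 + 203
  296 = 1*203 + 93
  203 = 2*93 + 17
  93 = 5*17 + 8
  17 = 2*8 + 1
  8 = 8*1
so gcd(1091, 296) = 1.
1 divides -110, so solutions exist.
Back-substitute for Bézout coefficients:
  1 = 17 - 2*8
  ... = 1091*(35) + 296*(-129)
Scale by -110/1 = -110: (m₀, n₀) = (-3850, 14190).
General solution: m = -3850 + 296t, n = 14190 - 1091t for integer t.
m ≥ 0: smallest is -3850 mod 296 = 294 (at t = 14), with n = -1084.

294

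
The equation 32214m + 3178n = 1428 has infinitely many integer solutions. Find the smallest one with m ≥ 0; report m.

gcd(32214, 3178):
  32214 = 10×3178 + 434
  3178 = 7×434 + 140
  434 = 3×140 + 14
  140 = 10×14
so gcd(32214, 3178) = 14.
14 divides 1428, so solutions exist.
Back-substitute for Bézout coefficients:
  14 = 434 - 3×140
  ... = 32214×(22) + 3178×(-223)
Scale by 1428/14 = 102: (m₀, n₀) = (2244, -22746).
General solution: m = 2244 + 227t, n = -22746 - 2301t for integer t.
m ≥ 0: smallest is 2244 mod 227 = 201 (at t = -9), with n = -2037.

201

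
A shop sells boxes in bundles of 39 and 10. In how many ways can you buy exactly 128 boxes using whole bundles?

1

Need nonnegative integers with 39j + 10k = 128.
gcd(39, 10) = 1, and 39·(-1) + 10·(4) = 1.
So (j₀, k₀) = (-128, 512); general j = -128 + 10t, k = 512 - 39t.
j ≥ 0 ⇒ t ≥ 13; k ≥ 0 ⇒ t ≤ 13. That's 1 value of t.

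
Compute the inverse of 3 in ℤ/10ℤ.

7

gcd(10, 3) = 1  (10 = 3·3 + 1, 3 = 3·1).
Back-substituting, 3·(-3) + 10·(1) = 1.
So 3·-3 ≡ 1 (mod 10), and -3 mod 10 = 7.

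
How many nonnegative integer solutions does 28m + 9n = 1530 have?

gcd(28, 9) = 1  (28 = 3·9 + 1, 9 = 9·1).
Back-substituting, 28·(1) + 9·(-3) = 1.
Scale by 1530: one solution is (1530, -4590). Reduce m mod 9: (0, 170).
General: m = 0 + 9t, n = 170 - 28t.
m ≥ 0 ⇒ t ≥ 0; n ≥ 0 ⇒ t ≤ 6. So t ∈ [0, 6]: 7 solutions.

7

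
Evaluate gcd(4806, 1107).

gcd(4806, 1107) = 27  (4806 = 4*1107 + 378, 1107 = 2*378 + 351, 378 = 1*351 + 27, 351 = 13*27).

27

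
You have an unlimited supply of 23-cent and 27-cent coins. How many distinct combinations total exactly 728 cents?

1

Need nonnegative integers with 23j + 27k = 728.
gcd(23, 27) = 1, and 23·(-7) + 27·(6) = 1.
So (j₀, k₀) = (-5096, 4368); general j = -5096 + 27t, k = 4368 - 23t.
j ≥ 0 ⇒ t ≥ 189; k ≥ 0 ⇒ t ≤ 189. That's 1 value of t.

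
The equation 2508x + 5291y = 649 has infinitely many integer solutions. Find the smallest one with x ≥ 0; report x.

53

gcd(5291, 2508):
  5291 = 2*2508 + 275
  2508 = 9*275 + 33
  275 = 8*33 + 11
  33 = 3*11
so gcd(5291, 2508) = 11.
11 divides 649, so solutions exist.
Back-substitute for Bézout coefficients:
  11 = 275 - 8*33
  ... = 2508*(-154) + 5291*(73)
Scale by 649/11 = 59: (x₀, y₀) = (-9086, 4307).
General solution: x = -9086 + 481t, y = 4307 - 228t for integer t.
x ≥ 0: smallest is -9086 mod 481 = 53 (at t = 19), with y = -25.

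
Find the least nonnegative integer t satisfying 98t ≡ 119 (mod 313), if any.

113

gcd(313, 98) = 1  (313 = 3·98 + 19, 98 = 5·19 + 3, 19 = 6·3 + 1, 3 = 3·1).
1 divides 119, so solutions exist.
Back-substituting, 98·(-99) + 313·(31) = 1.
So 98·(-99) ≡ 1 (mod 313); multiply by 119: t ≡ -11781 (mod 313).
Smallest nonnegative: t = -11781 mod 313 = 113.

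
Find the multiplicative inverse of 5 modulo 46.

37

gcd(46, 5) = 1  (46 = 9*5 + 1, 5 = 5*1).
Back-substituting, 5*(-9) + 46*(1) = 1.
So 5*-9 ≡ 1 (mod 46), and -9 mod 46 = 37.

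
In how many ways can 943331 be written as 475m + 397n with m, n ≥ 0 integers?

5

gcd(475, 397) = 1.
By Bézout, 475×(56) + 397×(-67) = 1.
One solution: (128, 2223).
General: m = 128 + 397t, n = 2223 - 475t.
m ≥ 0 ⇒ t ≥ 0; n ≥ 0 ⇒ t ≤ 4. So t ∈ [0, 4]: 5 solutions.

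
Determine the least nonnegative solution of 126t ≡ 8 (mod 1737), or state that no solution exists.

no solution

gcd(1737, 126) = 9.
9 does not divide 8, so the congruence has no solution.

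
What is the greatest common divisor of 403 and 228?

1

gcd(403, 228):
  403 = 1×228 + 175
  228 = 1×175 + 53
  175 = 3×53 + 16
  53 = 3×16 + 5
  16 = 3×5 + 1
  5 = 5×1
so gcd(403, 228) = 1.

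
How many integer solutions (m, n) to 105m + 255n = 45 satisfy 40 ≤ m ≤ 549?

gcd(255, 105) = 15  (255 = 2·105 + 45, 105 = 2·45 + 15, 45 = 3·15).
Back-substituting, 105·(5) + 255·(-2) = 15.
Scale by 3: particular solution (15, -6); reduce m mod 17: (15, -6).
General solution: m = 15 + 17t, n = -6 - 7t for integer t.
40 ≤ 15 + 17t ≤ 549 gives t ∈ [2, 31], which is 30 values.

30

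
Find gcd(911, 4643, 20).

1

gcd(4643, 911) = 1  (4643 = 5×911 + 88, 911 = 10×88 + 31, 88 = 2×31 + 26, 31 = 1×26 + 5, 26 = 5×5 + 1, 5 = 5×1).
gcd(1, 20) = 1.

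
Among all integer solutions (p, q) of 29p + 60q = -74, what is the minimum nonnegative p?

14

gcd(60, 29):
  60 = 2·29 + 2
  29 = 14·2 + 1
  2 = 2·1
so gcd(60, 29) = 1.
1 divides -74, so solutions exist.
Back-substitute for Bézout coefficients:
  1 = 29 - 14·2
  ... = 29·(29) + 60·(-14)
Scale by -74/1 = -74: (p₀, q₀) = (-2146, 1036).
General solution: p = -2146 + 60t, q = 1036 - 29t for integer t.
p ≥ 0: smallest is -2146 mod 60 = 14 (at t = 36), with q = -8.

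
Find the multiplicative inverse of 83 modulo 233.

gcd(233, 83) = 1  (233 = 2*83 + 67, 83 = 1*67 + 16, 67 = 4*16 + 3, 16 = 5*3 + 1, 3 = 3*1).
Back-substituting, 83*(73) + 233*(-26) = 1.
So 83*73 ≡ 1 (mod 233), and 73 mod 233 = 73.

73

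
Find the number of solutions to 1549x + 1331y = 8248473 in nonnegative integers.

4

gcd(1549, 1331) = 1  (1549 = 1×1331 + 218, 1331 = 6×218 + 23, 218 = 9×23 + 11, 23 = 2×11 + 1, 11 = 11×1).
Back-substituting, 1549×(-116) + 1331×(135) = 1.
Scale by 8248473: one solution is (-956822868, 1113543855). Reduce x mod 1331: (1088, 4931).
General: x = 1088 + 1331t, y = 4931 - 1549t.
x ≥ 0 ⇒ t ≥ 0; y ≥ 0 ⇒ t ≤ 3. So t ∈ [0, 3]: 4 solutions.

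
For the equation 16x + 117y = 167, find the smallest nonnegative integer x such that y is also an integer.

47

gcd(117, 16):
  117 = 7·16 + 5
  16 = 3·5 + 1
  5 = 5·1
so gcd(117, 16) = 1.
1 divides 167, so solutions exist.
Back-substitute for Bézout coefficients:
  1 = 16 - 3·5
  ... = 16·(22) + 117·(-3)
Scale by 167/1 = 167: (x₀, y₀) = (3674, -501).
General solution: x = 3674 + 117t, y = -501 - 16t for integer t.
x ≥ 0: smallest is 3674 mod 117 = 47 (at t = -31), with y = -5.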